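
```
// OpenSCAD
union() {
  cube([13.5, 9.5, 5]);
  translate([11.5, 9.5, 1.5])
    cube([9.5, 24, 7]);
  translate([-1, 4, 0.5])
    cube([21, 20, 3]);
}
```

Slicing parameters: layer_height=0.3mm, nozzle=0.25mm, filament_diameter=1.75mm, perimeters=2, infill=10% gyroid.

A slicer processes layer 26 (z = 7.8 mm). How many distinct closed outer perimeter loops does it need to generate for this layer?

At z = 7.8 mm: the cube does not reach this height (z outside [0, 5]); the cube at (11.5, 9.5) (footprint 9.5×24) is included at this height; the cube at (-1, 4) is not intersected at this z (z outside [0.5, 3.5]); Merging all regions: only the 9.5×24 cube at (11.5, 9.5) is present, so the union is just that shape — 1 connected region. The result has 1 disconnected region.

1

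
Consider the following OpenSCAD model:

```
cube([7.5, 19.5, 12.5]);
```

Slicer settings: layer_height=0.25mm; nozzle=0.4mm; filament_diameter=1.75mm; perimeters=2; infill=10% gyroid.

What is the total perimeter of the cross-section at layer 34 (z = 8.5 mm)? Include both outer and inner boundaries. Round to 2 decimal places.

54.00 mm

At z = 8.5 mm: the cube (footprint 7.5×19.5) is included at this height (perimeter 54.00 mm). Overall, the cross-section is a single solid region. Total boundary length (outer) = 54.00 mm.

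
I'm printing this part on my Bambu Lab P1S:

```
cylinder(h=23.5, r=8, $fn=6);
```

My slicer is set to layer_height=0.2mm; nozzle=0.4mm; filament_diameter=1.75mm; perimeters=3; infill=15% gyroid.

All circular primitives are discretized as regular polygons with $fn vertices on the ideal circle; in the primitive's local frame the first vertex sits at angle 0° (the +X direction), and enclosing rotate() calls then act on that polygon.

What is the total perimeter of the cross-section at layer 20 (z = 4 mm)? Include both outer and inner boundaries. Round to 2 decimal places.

At z = 4 mm: the cylinder: section is a regular 6-gon, circumradius r=8 (perimeter = 2·6·8.000·sin(180°/6) = 48.00 mm). Overall, the cross-section is a single solid region. Total boundary length (outer) = 48.00 mm.

48.00 mm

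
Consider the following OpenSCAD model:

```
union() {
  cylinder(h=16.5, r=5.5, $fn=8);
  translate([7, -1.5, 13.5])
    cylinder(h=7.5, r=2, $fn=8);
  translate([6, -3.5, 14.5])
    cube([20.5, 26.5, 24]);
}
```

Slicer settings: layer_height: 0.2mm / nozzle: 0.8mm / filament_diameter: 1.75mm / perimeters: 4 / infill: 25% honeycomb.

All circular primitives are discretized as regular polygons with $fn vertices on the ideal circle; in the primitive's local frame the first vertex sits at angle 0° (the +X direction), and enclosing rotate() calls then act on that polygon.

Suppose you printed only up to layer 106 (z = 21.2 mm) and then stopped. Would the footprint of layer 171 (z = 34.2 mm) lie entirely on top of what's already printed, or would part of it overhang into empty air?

entirely on top

Compare the two slices. At z = 21.2: the cylinder does not reach this height (z outside [0, 16.5]); the cylinder at (7, -1.5) is not intersected at this z (z outside [13.5, 21]); the cube at (6, -3.5) is present — its section is the full 20.5×26.5 rectangle (area 543.25 mm²); Taking the union: only the 20.5×26.5 cube at (6, -3.5) is present, so the union is just that shape — area = 543.25 mm². At z = 34.2: the cylinder is not intersected at this z (z outside [0, 16.5]); the cylinder at (7, -1.5) does not reach this height (z outside [13.5, 21]); the cube at (6, -3.5) is present — its section is the full 20.5×26.5 rectangle (area 543.25 mm²); Combining (union): only the 20.5×26.5 cube at (6, -3.5) is present, so the union is just that shape — area = 543.25 mm². Checking containment: the cross-section at z = 34.2 is a subset of the cross-section at z = 21.2.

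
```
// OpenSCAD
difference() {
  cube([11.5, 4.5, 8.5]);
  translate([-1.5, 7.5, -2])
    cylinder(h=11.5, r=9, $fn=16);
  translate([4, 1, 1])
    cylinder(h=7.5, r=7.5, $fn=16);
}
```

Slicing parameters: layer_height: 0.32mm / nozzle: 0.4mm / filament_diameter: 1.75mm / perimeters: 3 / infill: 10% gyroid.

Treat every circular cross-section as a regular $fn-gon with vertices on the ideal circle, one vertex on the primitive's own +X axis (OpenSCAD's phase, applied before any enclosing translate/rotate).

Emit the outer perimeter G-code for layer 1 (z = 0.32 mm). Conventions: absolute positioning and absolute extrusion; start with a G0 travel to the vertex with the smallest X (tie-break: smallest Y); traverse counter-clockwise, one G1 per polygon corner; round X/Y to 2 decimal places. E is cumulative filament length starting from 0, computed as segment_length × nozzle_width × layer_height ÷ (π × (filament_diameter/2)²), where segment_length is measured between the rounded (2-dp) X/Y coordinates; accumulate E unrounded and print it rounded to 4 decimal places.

At z = 0.32 mm: the cube (footprint 11.5×4.5) is included at this height; the cylinder at (-1.5, 7.5): section is a regular 16-gon, circumradius r=9; the cylinder at (4, 1) is absent (z outside [1, 8.5]); After the difference (first − rest): starting from the 11.5×4.5 cube, the r=9 cylinder at (-1.5, 7.5) partially overlaps it — only the 24.66 mm² overlap (of its 247.98 mm²) is removed, clipping the outline — 1 connected region. The outline is a single polygon with 6 vertices. Extrusion per mm of travel: 0.4 × 0.32 / (π × 0.875²) = 0.053216. Accumulating E over each segment gives final E = 1.2478.

G0 X3.16 Y0.00 Z0.32
G1 X11.50 Y0.00 E0.4438
G1 X11.50 Y4.50 E0.6833
G1 X6.90 Y4.50 E0.9281
G1 X6.81 Y4.06 E0.9520
G1 X4.86 Y1.14 E1.1388
G1 X3.16 Y0.00 E1.2478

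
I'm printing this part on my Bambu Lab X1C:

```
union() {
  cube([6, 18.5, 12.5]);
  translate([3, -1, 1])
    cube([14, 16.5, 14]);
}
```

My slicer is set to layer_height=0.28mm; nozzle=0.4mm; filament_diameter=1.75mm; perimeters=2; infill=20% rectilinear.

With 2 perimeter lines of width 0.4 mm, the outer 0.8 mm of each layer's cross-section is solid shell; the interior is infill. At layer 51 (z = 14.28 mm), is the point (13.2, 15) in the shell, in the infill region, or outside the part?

At z = 14.28 mm: the cube is not intersected at this z (z outside [0, 12.5]); the 14×16.5 cube at (3, -1) contributes its full rectangle; Taking the union: only the 14×16.5 cube at (3, -1) is present, so the union is just that shape — 1 connected region. Overall, the cross-section is a single solid region. The nearest boundary edge runs (17.00, 15.50)→(3.00, 15.50); distance from the point to it = 0.50 mm. The point is inside the cross-section, 0.50 mm from the nearest boundary — within the 0.8 mm shell band (2 × 0.4).

shell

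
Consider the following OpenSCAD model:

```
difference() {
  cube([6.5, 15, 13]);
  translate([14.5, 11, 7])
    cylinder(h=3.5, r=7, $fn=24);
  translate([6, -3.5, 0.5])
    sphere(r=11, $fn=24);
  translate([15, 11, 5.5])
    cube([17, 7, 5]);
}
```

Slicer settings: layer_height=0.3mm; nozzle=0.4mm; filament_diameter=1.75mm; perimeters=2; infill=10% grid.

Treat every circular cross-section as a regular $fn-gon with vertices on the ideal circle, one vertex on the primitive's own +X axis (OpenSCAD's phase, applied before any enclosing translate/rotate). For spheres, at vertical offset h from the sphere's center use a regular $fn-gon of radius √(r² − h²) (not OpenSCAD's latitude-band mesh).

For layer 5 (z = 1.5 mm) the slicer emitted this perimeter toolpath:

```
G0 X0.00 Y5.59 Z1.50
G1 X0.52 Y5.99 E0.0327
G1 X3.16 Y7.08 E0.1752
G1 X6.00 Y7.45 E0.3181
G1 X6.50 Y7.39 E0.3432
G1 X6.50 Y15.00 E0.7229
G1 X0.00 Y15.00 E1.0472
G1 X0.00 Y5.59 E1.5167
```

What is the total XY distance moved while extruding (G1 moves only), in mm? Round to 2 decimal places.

30.40 mm

Sum the Euclidean lengths of each G1 segment: total = 30.40 mm.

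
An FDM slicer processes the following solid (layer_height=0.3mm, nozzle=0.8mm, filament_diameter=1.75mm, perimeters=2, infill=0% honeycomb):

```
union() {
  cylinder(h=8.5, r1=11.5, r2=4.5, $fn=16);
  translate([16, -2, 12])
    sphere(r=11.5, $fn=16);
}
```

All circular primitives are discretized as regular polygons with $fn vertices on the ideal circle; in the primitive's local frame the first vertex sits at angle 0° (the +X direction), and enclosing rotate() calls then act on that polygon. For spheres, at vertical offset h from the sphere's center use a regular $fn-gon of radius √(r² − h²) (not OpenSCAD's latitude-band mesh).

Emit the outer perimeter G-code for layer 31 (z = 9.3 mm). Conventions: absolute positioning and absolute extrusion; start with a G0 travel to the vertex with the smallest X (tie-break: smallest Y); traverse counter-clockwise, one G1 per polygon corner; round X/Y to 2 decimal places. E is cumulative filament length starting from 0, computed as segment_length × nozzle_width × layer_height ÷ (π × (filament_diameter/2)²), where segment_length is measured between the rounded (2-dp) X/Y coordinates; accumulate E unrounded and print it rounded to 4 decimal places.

G0 X4.82 Y-2.00 Z9.30
G1 X5.67 Y-6.28 E0.4354
G1 X8.10 Y-9.90 E0.8704
G1 X11.72 Y-12.33 E1.3055
G1 X16.00 Y-13.18 E1.7409
G1 X20.28 Y-12.33 E2.1763
G1 X23.90 Y-9.90 E2.6113
G1 X26.33 Y-6.28 E3.0464
G1 X27.18 Y-2.00 E3.4818
G1 X26.33 Y2.28 E3.9172
G1 X23.90 Y5.90 E4.3522
G1 X20.28 Y8.33 E4.7872
G1 X16.00 Y9.18 E5.2226
G1 X11.72 Y8.33 E5.6580
G1 X8.10 Y5.90 E6.0931
G1 X5.67 Y2.28 E6.5281
G1 X4.82 Y-2.00 E6.9635

At z = 9.3 mm: the cone does not reach this height (z outside [0, 8.5]); the sphere at (16, -2): section is a regular 16-gon, circumradius = √(r²−h²) = √(11.5²−2.7²) = 11.179; Combining (union): only the r=11.5 sphere at (16, -2) is present, so the union is just that shape — 1 connected region. The outline is a single polygon with 16 vertices. Extrusion per mm of travel: 0.8 × 0.3 / (π × 0.875²) = 0.099780. Accumulating E over each segment gives final E = 6.9635.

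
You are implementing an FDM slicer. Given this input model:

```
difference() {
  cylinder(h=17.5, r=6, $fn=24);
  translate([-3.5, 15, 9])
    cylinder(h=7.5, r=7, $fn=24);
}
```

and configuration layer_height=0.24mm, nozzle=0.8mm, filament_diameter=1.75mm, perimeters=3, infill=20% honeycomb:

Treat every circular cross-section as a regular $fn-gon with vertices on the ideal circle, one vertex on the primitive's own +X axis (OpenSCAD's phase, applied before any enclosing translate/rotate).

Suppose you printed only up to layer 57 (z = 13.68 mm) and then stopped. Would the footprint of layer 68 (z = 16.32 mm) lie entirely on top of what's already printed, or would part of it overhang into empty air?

Compare the two slices. At z = 13.68: the r=6 cylinder gives a regular 24-gon of circumradius 6 (constant along its height) (area = (24/2)·6.000²·sin(360°/24) = 111.81 mm²); the r=7 cylinder at (-3.5, 15) contributes a regular 24-gon of circumradius 7 (area = (24/2)·7.000²·sin(360°/24) = 152.19 mm²); Subtracting the remaining from the first: starting from the r=6 cylinder (111.81 mm²), the r=7 cylinder at (-3.5, 15) misses the remaining region (no effect) — area = 111.81 mm². At z = 16.32: the r=6 cylinder contributes a regular 24-gon of circumradius 6 (area = (24/2)·6.000²·sin(360°/24) = 111.81 mm²); the r=7 cylinder at (-3.5, 15) contributes a regular 24-gon of circumradius 7 (area = (24/2)·7.000²·sin(360°/24) = 152.19 mm²); Subtracting the remaining from the first: starting from the r=6 cylinder (111.81 mm²), the r=7 cylinder at (-3.5, 15) misses the remaining region (no effect) — area = 111.81 mm². Checking containment: the cross-section at z = 16.32 is a subset of the cross-section at z = 13.68.

entirely on top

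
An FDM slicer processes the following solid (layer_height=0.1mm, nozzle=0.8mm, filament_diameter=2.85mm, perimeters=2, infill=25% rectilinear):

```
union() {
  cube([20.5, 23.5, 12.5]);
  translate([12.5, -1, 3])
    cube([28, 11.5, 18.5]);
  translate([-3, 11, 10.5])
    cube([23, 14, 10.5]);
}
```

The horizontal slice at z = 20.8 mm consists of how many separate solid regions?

At z = 20.8 mm: the cube is absent (z outside [0, 12.5]); the 28×11.5 cube at (12.5, -1) contributes its full rectangle; the 23×14 cube at (-3, 11) contributes its full rectangle; Combining (union): the 2 present regions are separate (no shared area or edge), so areas and boundary lengths simply add and each stays a separate island — 2 connected regions. The result has 2 disconnected regions.

2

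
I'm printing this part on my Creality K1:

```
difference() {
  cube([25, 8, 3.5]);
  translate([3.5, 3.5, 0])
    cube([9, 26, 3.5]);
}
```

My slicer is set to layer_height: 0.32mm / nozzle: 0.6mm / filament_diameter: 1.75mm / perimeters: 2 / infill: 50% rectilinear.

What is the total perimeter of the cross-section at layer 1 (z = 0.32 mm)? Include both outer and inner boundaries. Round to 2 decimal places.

75.00 mm

At z = 0.32 mm: the cube (footprint 25×8) is included at this height (perimeter 66.00 mm); the cube at (3.5, 3.5) (footprint 9×26) is included at this height (perimeter 70.00 mm); Subtracting the remaining from the first: starting from the 25×8 cube, the 9×26 cube at (3.5, 3.5) partially overlaps it — only the 40.50 mm² overlap (of its 234.00 mm²) is removed, clipping the outline — boundary = 75.00 mm. Overall, the cross-section is a single solid region. Total boundary length (outer) = 75.00 mm.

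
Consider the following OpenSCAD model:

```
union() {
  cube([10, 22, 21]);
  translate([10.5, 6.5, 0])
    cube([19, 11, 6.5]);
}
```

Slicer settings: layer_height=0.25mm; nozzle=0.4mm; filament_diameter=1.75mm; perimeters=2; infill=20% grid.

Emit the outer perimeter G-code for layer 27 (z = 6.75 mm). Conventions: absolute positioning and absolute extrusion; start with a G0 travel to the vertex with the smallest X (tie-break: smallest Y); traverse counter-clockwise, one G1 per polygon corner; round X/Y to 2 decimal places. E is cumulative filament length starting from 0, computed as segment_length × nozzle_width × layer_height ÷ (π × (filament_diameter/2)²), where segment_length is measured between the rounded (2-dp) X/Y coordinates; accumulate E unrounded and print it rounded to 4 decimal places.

G0 X0.00 Y0.00 Z6.75
G1 X10.00 Y0.00 E0.4158
G1 X10.00 Y22.00 E1.3304
G1 X0.00 Y22.00 E1.7462
G1 X0.00 Y0.00 E2.6608

At z = 6.75 mm: the cube (footprint 10×22) is included at this height; the cube at (10.5, 6.5) does not reach this height (z outside [0, 6.5]); Merging all regions: only the 10×22 cube is present, so the union is just that shape — 1 connected region. The outline is a single polygon with 4 vertices. Extrusion per mm of travel: 0.4 × 0.25 / (π × 0.875²) = 0.041575. Accumulating E over each segment gives final E = 2.6608.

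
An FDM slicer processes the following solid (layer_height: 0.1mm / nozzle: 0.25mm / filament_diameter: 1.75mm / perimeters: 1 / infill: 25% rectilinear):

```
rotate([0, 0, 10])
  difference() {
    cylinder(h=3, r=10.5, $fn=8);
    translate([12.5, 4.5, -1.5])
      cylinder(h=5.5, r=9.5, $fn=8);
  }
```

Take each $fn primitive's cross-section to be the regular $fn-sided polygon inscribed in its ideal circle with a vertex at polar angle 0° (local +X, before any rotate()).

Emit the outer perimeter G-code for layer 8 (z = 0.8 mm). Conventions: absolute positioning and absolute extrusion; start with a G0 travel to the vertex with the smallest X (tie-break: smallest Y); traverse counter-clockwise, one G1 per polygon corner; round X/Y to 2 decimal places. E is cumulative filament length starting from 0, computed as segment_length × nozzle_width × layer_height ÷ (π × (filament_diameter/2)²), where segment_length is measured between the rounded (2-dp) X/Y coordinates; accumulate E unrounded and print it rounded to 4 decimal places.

G0 X-10.34 Y-1.82 Z0.80
G1 X-6.02 Y-8.60 E0.0836
G1 X1.82 Y-10.34 E0.1670
G1 X8.60 Y-6.02 E0.2506
G1 X9.51 Y-1.94 E0.2940
G1 X6.08 Y-1.18 E0.3306
G1 X2.17 Y4.95 E0.4061
G1 X3.12 Y9.24 E0.4518
G1 X-1.82 Y10.34 E0.5044
G1 X-8.60 Y6.02 E0.5880
G1 X-10.34 Y-1.82 E0.6714

At z = 0.8 mm: the cylinder: section is a regular 8-gon, circumradius r=10.5; the r=9.5 cylinder at (12.5, 4.5) contributes a regular 8-gon of circumradius 9.5; After the difference (first − rest): starting from the r=10.5 cylinder, the r=9.5 cylinder at (12.5, 4.5) partially overlaps it — only the 53.14 mm² overlap (of its 255.27 mm²) is removed, clipping the outline — 1 connected region; (rotated 10° about Z; rotation is an isometry so areas/perimeters/island counts are preserved). The outline is a single polygon with 10 vertices. Extrusion per mm of travel: 0.25 × 0.1 / (π × 0.875²) = 0.010394. Accumulating E over each segment gives final E = 0.6714.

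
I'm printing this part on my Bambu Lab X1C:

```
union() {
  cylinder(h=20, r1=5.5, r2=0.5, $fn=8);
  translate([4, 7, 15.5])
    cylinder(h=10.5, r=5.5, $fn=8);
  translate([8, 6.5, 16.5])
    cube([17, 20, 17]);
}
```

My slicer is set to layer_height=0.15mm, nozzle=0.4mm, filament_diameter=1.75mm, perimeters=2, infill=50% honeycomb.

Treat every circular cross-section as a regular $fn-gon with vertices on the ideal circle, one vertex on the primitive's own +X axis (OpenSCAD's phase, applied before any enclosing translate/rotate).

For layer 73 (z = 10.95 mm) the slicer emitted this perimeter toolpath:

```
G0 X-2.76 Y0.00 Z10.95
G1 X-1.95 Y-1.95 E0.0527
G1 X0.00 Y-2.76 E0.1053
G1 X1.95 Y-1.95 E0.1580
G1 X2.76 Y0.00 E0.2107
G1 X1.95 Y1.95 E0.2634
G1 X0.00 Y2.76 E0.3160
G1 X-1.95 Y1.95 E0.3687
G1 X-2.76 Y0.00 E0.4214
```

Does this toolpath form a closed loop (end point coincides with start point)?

yes

Start point (G0): (-2.76, 0.00). End point (last G1): the path returns to the start — closed.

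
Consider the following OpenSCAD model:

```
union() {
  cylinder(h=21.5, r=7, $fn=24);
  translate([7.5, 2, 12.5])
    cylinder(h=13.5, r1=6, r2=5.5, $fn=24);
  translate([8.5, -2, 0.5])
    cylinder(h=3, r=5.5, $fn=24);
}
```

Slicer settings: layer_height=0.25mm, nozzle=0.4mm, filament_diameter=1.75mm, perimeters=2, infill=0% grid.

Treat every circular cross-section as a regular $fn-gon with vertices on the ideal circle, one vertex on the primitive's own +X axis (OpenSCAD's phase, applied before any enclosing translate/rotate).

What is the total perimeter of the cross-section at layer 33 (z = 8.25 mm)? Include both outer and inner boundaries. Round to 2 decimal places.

At z = 8.25 mm: the cylinder: section is a regular 24-gon, circumradius r=7 (perimeter = 2·24·7.000·sin(180°/24) = 43.86 mm); the cone at (7.5, 2) does not reach this height (z outside [12.5, 26]); the cylinder at (8.5, -2) is absent (z outside [0.5, 3.5]); Taking the union: only the r=7 cylinder is present, so the union is just that shape — boundary = 43.86 mm. Overall, the cross-section is a single solid region. Total boundary length (outer) = 43.86 mm.

43.86 mm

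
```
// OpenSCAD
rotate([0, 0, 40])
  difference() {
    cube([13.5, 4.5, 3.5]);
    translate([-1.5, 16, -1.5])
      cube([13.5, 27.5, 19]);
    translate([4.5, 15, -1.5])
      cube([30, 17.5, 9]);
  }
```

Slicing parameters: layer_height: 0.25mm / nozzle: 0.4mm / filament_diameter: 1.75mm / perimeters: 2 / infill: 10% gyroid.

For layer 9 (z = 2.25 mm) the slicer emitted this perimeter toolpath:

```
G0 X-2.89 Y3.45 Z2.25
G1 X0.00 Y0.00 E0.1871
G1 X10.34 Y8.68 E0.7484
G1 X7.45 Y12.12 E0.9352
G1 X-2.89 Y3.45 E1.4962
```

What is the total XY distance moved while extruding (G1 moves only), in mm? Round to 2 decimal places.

Sum the Euclidean lengths of each G1 segment: total = 35.99 mm.

35.99 mm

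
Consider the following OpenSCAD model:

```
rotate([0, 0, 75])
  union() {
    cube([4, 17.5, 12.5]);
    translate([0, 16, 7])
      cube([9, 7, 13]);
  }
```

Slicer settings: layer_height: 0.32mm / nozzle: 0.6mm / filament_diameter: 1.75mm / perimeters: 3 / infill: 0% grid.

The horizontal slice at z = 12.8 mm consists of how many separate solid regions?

At z = 12.8 mm: the cube does not reach this height (z outside [0, 12.5]); the 9×7 cube at (0, 16) contributes its full rectangle; Taking the union: only the 9×7 cube at (0, 16) is present, so the union is just that shape — 1 connected region; (rotated 75° about Z; rotation is an isometry so areas/perimeters/island counts are preserved). The result has 1 disconnected region.

1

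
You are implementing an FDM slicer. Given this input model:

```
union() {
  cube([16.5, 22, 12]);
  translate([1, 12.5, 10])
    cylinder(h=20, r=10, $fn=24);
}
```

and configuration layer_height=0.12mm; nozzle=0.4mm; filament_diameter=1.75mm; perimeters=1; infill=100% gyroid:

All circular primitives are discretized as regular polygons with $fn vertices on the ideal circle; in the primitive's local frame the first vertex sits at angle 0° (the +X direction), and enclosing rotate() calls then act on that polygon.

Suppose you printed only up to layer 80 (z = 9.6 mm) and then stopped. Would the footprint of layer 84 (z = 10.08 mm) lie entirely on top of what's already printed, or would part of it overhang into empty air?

Compare the two slices. At z = 9.6: the cube (footprint 16.5×22) is included at this height (area 363.00 mm²); the cylinder at (1, 12.5) is not intersected at this z (z outside [10, 30]); Combining (union): only the 16.5×22 cube is present, so the union is just that shape — area = 363.00 mm². At z = 10.08: the cube (footprint 16.5×22) is included at this height (area 363.00 mm²); the cylinder at (1, 12.5): section is a regular 24-gon, circumradius r=10 (area = (24/2)·10.000²·sin(360°/24) = 310.58 mm²); Taking the union: the regions partially overlap — summed areas 673.58 mm² minus the doubly-counted overlap 173.84 mm² gives 499.74 mm² — area = 499.74 mm². Checking containment: at z = 10.08 the cross-section extends beyond the z = 9.6 cross-section by about 136.74 mm².

part overhangs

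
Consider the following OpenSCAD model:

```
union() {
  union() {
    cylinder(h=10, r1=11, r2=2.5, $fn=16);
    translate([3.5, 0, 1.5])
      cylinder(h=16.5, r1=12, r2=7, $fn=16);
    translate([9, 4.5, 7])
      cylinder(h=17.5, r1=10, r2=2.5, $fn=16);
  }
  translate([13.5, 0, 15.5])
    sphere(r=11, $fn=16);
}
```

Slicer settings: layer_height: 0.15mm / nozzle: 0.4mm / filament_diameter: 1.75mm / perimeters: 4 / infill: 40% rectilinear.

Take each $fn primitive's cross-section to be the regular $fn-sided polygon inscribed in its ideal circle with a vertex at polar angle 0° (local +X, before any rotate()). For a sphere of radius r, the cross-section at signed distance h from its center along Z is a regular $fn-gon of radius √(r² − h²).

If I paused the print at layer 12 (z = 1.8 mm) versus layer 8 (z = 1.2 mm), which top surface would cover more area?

Layer 12 (z = 1.8): the cone: at t=0.180 of its height the radius interpolates to r₁+(r₂−r₁)t = 9.470, giving a regular 16-gon of that circumradius (area = (16/2)·9.470²·sin(360°/16) = 274.56 mm²); the cone at (3.5, 0): at t=0.018 of its height the radius interpolates to r₁+(r₂−r₁)t = 11.909, giving a regular 16-gon of that circumradius (area = (16/2)·11.909²·sin(360°/16) = 434.20 mm²); the cone at (9, 4.5) is absent (z outside [7, 24.5]); Combining (union): the regions partially overlap — summed areas 708.75 mm² minus the doubly-counted overlap 262.16 mm² gives 446.59 mm² — area = 446.59 mm²; the sphere at (13.5, 0) is not intersected at this z (|z−center|=13.700 > r=11); Taking the union: only that combined region is present, so the union is just that shape — area = 446.59 mm². So its area = 446.59 mm². Layer 8 (z = 1.2): the cone (r1=11→r2=2.5) has section circumradius 9.980 here — a regular 16-gon (area = (16/2)·9.980²·sin(360°/16) = 304.92 mm²); the cone at (3.5, 0) is not intersected at this z (z outside [1.5, 18]); the cone at (9, 4.5) is absent (z outside [7, 24.5]); Combining (union): only the cone is present, so the union is just that shape — area = 304.92 mm²; the sphere at (13.5, 0) is not intersected at this z (|z−center|=14.300 > r=11); Taking the union: only that combined region is present, so the union is just that shape — area = 304.92 mm². So its area = 304.92 mm². Layer 12 is larger (446.59 vs 304.92 mm²).

layer 12 (z = 1.8 mm)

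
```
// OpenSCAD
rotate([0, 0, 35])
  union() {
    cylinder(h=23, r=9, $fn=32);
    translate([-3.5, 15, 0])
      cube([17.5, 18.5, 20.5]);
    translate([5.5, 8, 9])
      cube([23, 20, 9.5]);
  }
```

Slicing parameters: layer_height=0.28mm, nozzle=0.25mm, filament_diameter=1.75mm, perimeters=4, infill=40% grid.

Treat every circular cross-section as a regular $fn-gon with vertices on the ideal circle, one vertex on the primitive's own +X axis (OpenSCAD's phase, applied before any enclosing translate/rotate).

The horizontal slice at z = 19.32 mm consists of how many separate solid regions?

At z = 19.32 mm: the r=9 cylinder gives a regular 32-gon of circumradius 9 (constant along its height); the cube at (-3.5, 15) is present — its section is the full 17.5×18.5 rectangle; the cube at (5.5, 8) is not intersected at this z (z outside [9, 18.5]); Taking the union: the 2 present regions are separate (no shared area or edge), so areas and boundary lengths simply add and each stays a separate island — 2 connected regions; (whole slice rotated 35° about Z — lengths, areas and connectivity unchanged). The result has 2 disconnected regions.

2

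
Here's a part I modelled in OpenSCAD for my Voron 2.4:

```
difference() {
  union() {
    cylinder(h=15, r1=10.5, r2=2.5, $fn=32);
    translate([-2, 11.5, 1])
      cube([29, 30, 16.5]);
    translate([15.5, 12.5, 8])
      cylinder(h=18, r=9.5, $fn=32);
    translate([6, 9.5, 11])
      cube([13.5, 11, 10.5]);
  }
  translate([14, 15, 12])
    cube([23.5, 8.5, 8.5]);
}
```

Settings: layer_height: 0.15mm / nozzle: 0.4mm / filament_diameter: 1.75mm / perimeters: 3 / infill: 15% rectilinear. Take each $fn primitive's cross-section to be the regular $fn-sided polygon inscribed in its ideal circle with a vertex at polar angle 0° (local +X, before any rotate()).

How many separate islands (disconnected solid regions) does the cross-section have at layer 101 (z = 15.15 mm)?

1

At z = 15.15 mm: the cone does not reach this height (z outside [0, 15]); the 29×30 cube at (-2, 11.5) contributes its full rectangle; the cylinder at (15.5, 12.5): section is a regular 32-gon, circumradius r=9.5; the cube at (6, 9.5) is present — its section is the full 13.5×11 rectangle; Taking the union: the regions partially overlap (shared area 307.73 mm²), so overlapping operands fuse into one piece — 1 connected region; the cube at (14, 15) (footprint 23.5×8.5) is included at this height; Subtracting the remaining from the first: starting from the result so far, the 23.5×8.5 cube at (14, 15) partially overlaps it — only the 110.50 mm² overlap (of its 199.75 mm²) is removed, clipping the outline — 1 connected region. Overall, the cross-section is a single solid region. Island count = 1.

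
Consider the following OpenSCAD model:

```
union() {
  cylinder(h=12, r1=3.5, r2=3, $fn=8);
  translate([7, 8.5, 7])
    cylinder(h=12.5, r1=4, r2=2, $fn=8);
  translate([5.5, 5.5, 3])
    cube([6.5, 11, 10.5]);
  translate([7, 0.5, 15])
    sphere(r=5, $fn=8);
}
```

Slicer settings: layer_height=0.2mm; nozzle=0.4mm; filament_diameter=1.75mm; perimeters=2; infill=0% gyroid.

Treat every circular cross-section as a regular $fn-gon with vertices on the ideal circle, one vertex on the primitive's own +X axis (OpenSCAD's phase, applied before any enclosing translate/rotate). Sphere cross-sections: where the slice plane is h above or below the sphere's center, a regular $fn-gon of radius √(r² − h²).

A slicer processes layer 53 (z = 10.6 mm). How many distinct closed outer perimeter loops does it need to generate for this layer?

At z = 10.6 mm: the cone (r1=3.5→r2=3) has section circumradius 3.058 here — a regular 8-gon; the cone at (7, 8.5) contributes a regular 8-gon of circumradius 3.424 (interpolated between r1=4 and r2=2 at t=0.288); the 6.5×11 cube at (5.5, 5.5) contributes its full rectangle; the r=5 sphere at (7, 0.5) slices to a regular 8-gon of circumradius 2.375 (√(r²−h²) with h=4.4 from center); Merging all regions: the regions partially overlap (shared area 25.49 mm²), so overlapping operands fuse into one piece — 3 connected regions. The result has 3 disconnected regions.

3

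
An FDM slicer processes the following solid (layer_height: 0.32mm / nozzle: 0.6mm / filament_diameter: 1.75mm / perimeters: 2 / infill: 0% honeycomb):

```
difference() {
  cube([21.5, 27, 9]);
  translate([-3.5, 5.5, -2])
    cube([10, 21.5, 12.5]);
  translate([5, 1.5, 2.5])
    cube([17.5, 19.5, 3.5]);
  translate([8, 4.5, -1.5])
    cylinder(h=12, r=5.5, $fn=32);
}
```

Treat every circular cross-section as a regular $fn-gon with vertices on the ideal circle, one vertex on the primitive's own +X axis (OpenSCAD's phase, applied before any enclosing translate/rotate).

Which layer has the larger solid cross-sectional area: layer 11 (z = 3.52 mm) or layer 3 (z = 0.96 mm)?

layer 3 (z = 0.96 mm)

Layer 11 (z = 3.52): the 21.5×27 cube contributes its full rectangle (area 580.50 mm²); the 10×21.5 cube at (-3.5, 5.5) contributes its full rectangle (area 215.00 mm²); the cube at (5, 1.5) is present — its section is the full 17.5×19.5 rectangle (area 341.25 mm²); the r=5.5 cylinder at (8, 4.5) gives a regular 32-gon of circumradius 5.5 (constant along its height) (area = (32/2)·5.500²·sin(360°/32) = 94.42 mm²); Subtracting the remaining from the first: starting from the 21.5×27 cube (580.50 mm²), the 10×21.5 cube at (-3.5, 5.5) partially overlaps it — only the 139.75 mm² overlap (of its 215.00 mm²) is removed, clipping the outline; the 17.5×19.5 cube at (5, 1.5) partially overlaps it — only the 298.50 mm² overlap (of its 341.25 mm²) is removed, clipping the outline; the r=5.5 cylinder at (8, 4.5) partially overlaps it — only the 20.89 mm² overlap (of its 94.42 mm²) is removed, clipping the outline — area = 121.36 mm². So its area = 121.36 mm². Layer 3 (z = 0.96): the cube (footprint 21.5×27) is included at this height (area 580.50 mm²); the cube at (-3.5, 5.5) is present — its section is the full 10×21.5 rectangle (area 215.00 mm²); the cube at (5, 1.5) does not reach this height (z outside [2.5, 6]); the r=5.5 cylinder at (8, 4.5) contributes a regular 32-gon of circumradius 5.5 (area = (32/2)·5.500²·sin(360°/32) = 94.42 mm²); Taking the first minus the rest: starting from the 21.5×27 cube (580.50 mm²), the 10×21.5 cube at (-3.5, 5.5) partially overlaps it — only the 139.75 mm² overlap (of its 215.00 mm²) is removed, clipping the outline; the r=5.5 cylinder at (8, 4.5) partially overlaps it — only the 78.71 mm² overlap (of its 94.42 mm²) is removed, clipping the outline — area = 362.04 mm². So its area = 362.04 mm². Layer 3 is larger (362.04 vs 121.36 mm²).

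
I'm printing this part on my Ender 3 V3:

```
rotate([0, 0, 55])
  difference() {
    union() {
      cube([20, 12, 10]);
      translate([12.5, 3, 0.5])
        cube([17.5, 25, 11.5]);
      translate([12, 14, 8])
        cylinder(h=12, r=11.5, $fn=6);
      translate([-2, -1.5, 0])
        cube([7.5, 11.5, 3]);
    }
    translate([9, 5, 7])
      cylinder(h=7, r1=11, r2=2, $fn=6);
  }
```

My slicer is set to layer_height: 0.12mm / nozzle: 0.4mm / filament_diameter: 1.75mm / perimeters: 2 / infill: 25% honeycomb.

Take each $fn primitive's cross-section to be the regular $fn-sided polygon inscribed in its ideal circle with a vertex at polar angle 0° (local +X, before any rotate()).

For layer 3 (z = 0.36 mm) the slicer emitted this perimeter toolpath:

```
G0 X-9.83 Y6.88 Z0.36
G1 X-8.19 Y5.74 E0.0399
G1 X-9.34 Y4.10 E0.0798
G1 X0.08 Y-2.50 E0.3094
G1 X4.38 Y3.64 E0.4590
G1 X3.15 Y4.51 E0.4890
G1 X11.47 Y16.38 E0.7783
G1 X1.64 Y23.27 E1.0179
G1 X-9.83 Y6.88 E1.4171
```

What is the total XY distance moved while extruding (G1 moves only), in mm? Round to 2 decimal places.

Sum the Euclidean lengths of each G1 segment: total = 71.01 mm.

71.01 mm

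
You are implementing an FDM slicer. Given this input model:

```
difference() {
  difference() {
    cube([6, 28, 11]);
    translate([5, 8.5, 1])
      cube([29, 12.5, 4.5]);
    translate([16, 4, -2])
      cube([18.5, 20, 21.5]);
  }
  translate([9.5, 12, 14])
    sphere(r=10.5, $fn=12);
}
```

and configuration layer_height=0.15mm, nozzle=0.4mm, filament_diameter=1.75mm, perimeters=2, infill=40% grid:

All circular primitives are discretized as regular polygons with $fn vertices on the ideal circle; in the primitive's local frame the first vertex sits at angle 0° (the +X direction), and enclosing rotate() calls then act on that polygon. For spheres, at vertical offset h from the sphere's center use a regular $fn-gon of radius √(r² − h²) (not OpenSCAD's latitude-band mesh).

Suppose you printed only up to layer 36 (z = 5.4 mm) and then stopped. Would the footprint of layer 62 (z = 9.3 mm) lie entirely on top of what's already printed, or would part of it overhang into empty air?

Compare the two slices. At z = 5.4: the 6×28 cube contributes its full rectangle (area 168.00 mm²); the cube at (5, 8.5) (footprint 29×12.5) is included at this height (area 362.50 mm²); the cube at (16, 4) (footprint 18.5×20) is included at this height (area 370.00 mm²); Subtracting the remaining from the first: starting from the 6×28 cube (168.00 mm²), the 29×12.5 cube at (5, 8.5) partially overlaps it — only the 12.50 mm² overlap (of its 362.50 mm²) is removed, clipping the outline; the 18.5×20 cube at (16, 4) misses the remaining region (no effect) — area = 155.50 mm²; the r=10.5 sphere at (9.5, 12) contributes a regular 12-gon of circumradius √(10.5²−8.6²) = 6.024 (area = (12/2)·6.024²·sin(360°/12) = 108.87 mm²); Subtracting the remaining from the first: starting from that combined region (155.50 mm²), the r=10.5 sphere at (9.5, 12) partially overlaps it — only the 7.99 mm² overlap (of its 108.87 mm²) is removed, clipping the outline — area = 147.51 mm². At z = 9.3: the cube is present — its section is the full 6×28 rectangle (area 168.00 mm²); the cube at (5, 8.5) is not intersected at this z (z outside [1, 5.5]); the cube at (16, 4) is present — its section is the full 18.5×20 rectangle (area 370.00 mm²); Subtracting the remaining from the first: starting from the 6×28 cube (168.00 mm²), the 18.5×20 cube at (16, 4) misses the remaining region (no effect) — area = 168.00 mm²; the r=10.5 sphere at (9.5, 12) contributes a regular 12-gon of circumradius √(10.5²−4.7²) = 9.389 (area = (12/2)·9.389²·sin(360°/12) = 264.48 mm²); Subtracting the remaining from the first: starting from that combined region (168.00 mm²), the r=10.5 sphere at (9.5, 12) partially overlaps it — only the 69.80 mm² overlap (of its 264.48 mm²) is removed, clipping the outline — area = 98.20 mm². Checking containment: at z = 9.3 the cross-section extends beyond the z = 5.4 cross-section by about 0.68 mm².

part overhangs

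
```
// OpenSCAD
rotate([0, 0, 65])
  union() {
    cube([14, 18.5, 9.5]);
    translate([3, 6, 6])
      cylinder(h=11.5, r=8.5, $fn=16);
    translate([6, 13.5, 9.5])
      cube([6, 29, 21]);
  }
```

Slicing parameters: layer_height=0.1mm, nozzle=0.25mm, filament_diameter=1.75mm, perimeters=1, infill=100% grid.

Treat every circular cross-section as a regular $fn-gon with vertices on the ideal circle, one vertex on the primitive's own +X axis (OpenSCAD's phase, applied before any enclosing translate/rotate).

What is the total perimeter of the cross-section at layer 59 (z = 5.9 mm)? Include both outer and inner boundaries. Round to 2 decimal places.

At z = 5.9 mm: the cube is present — its section is the full 14×18.5 rectangle (perimeter 65.00 mm); the cylinder at (3, 6) does not reach this height (z outside [6, 17.5]); the cube at (6, 13.5) does not reach this height (z outside [9.5, 30.5]); Combining (union): only the 14×18.5 cube is present, so the union is just that shape — boundary = 65.00 mm; (rotated 65° about Z; rotation is an isometry so areas/perimeters/island counts are preserved). Overall, the cross-section is a single solid region. Total boundary length (outer) = 65.00 mm.

65.00 mm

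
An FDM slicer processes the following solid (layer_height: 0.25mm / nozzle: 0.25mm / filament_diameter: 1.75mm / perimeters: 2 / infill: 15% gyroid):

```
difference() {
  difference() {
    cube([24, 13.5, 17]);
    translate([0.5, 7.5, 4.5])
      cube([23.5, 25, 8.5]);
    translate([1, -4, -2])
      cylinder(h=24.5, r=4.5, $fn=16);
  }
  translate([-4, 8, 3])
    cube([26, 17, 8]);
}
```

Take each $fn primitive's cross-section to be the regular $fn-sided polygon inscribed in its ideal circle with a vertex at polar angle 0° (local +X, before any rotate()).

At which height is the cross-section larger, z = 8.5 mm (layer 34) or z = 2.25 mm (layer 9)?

Layer 34 (z = 8.5): the cube is present — its section is the full 24×13.5 rectangle (area 324.00 mm²); the cube at (0.5, 7.5) (footprint 23.5×25) is included at this height (area 587.50 mm²); the r=4.5 cylinder at (1, -4) gives a regular 16-gon of circumradius 4.5 (constant along its height) (area = (16/2)·4.500²·sin(360°/16) = 61.99 mm²); After the difference (first − rest): starting from the 24×13.5 cube (324.00 mm²), the 23.5×25 cube at (0.5, 7.5) partially overlaps it — only the 141.00 mm² overlap (of its 587.50 mm²) is removed, clipping the outline; the r=4.5 cylinder at (1, -4) partially overlaps it — only the 0.99 mm² overlap (of its 61.99 mm²) is removed, clipping the outline — area = 182.01 mm²; the 26×17 cube at (-4, 8) contributes its full rectangle (area 442.00 mm²); After the difference (first − rest): starting from that combined region (182.01 mm²), the 26×17 cube at (-4, 8) partially overlaps it — only the 2.75 mm² overlap (of its 442.00 mm²) is removed, clipping the outline — area = 179.26 mm². So its area = 179.26 mm². Layer 9 (z = 2.25): the 24×13.5 cube contributes its full rectangle (area 324.00 mm²); the cube at (0.5, 7.5) does not reach this height (z outside [4.5, 13]); the r=4.5 cylinder at (1, -4) gives a regular 16-gon of circumradius 4.5 (constant along its height) (area = (16/2)·4.500²·sin(360°/16) = 61.99 mm²); After the difference (first − rest): starting from the 24×13.5 cube (324.00 mm²), the r=4.5 cylinder at (1, -4) partially overlaps it — only the 0.99 mm² overlap (of its 61.99 mm²) is removed, clipping the outline — area = 323.01 mm²; the cube at (-4, 8) does not reach this height (z outside [3, 11]); Taking the first minus the rest: none of the subtracted shapes is present at this height, so that combined region is unchanged — area = 323.01 mm². So its area = 323.01 mm². Layer 9 is larger (323.01 vs 179.26 mm²).

layer 9 (z = 2.25 mm)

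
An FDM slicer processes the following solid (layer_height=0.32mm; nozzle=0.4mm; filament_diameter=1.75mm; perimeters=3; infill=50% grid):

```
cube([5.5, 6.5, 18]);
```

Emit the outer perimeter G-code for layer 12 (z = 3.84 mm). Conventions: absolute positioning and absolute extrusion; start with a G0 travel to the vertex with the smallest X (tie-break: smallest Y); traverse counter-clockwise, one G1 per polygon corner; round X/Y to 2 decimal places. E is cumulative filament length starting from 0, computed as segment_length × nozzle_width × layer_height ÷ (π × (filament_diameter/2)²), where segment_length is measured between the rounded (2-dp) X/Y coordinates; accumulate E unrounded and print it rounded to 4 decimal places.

At z = 3.84 mm: the cube is present — its section is the full 5.5×6.5 rectangle. The outline is a single polygon with 4 vertices. Extrusion per mm of travel: 0.4 × 0.32 / (π × 0.875²) = 0.053216. Accumulating E over each segment gives final E = 1.2772.

G0 X0.00 Y0.00 Z3.84
G1 X5.50 Y0.00 E0.2927
G1 X5.50 Y6.50 E0.6386
G1 X0.00 Y6.50 E0.9313
G1 X0.00 Y0.00 E1.2772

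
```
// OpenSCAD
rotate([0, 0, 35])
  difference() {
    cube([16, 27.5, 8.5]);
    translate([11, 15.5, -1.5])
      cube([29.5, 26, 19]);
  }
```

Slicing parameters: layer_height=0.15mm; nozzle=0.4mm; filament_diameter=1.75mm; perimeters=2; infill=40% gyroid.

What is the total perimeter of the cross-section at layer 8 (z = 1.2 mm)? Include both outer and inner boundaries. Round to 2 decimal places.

87.00 mm

At z = 1.2 mm: the 16×27.5 cube contributes its full rectangle (perimeter 87.00 mm); the cube at (11, 15.5) is present — its section is the full 29.5×26 rectangle (perimeter 111.00 mm); Taking the first minus the rest: starting from the 16×27.5 cube, the 29.5×26 cube at (11, 15.5) partially overlaps it — only the 60.00 mm² overlap (of its 767.00 mm²) is removed, clipping the outline — boundary = 87.00 mm; (rotated 35° about Z; rotation is an isometry so areas/perimeters/island counts are preserved). Overall, the cross-section is a single solid region. Total boundary length (outer) = 87.00 mm.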